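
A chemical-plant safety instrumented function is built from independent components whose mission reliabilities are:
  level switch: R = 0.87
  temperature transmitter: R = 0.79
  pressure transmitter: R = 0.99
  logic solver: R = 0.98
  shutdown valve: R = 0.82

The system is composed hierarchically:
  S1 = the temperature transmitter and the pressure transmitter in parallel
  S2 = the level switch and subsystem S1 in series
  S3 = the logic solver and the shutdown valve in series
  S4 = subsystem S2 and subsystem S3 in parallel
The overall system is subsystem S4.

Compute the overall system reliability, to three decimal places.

0.974

Parallel (temperature transmitter and pressure transmitter): 1 − (1 − 0.79000)(1 − 0.99000) = 0.99790
Series (level switch and [0.99790]): 0.87000 × 0.99790 = 0.86817
Series (logic solver and shutdown valve): 0.98000 × 0.82000 = 0.80360
Parallel ([0.86817] and [0.80360]): 1 − (1 − 0.86817)(1 − 0.80360) = 0.974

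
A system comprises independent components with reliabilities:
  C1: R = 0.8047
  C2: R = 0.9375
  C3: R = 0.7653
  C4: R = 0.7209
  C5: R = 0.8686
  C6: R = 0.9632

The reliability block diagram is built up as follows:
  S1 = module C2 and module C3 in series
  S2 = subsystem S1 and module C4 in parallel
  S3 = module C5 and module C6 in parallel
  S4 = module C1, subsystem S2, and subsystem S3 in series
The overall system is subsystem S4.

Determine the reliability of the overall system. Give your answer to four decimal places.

0.7377

Series (C2 and C3): 0.937500 × 0.765300 = 0.717469
Parallel ([0.717469] and C4): 1 − (1 − 0.717469)(1 − 0.720900) = 0.921146
Parallel (C5 and C6): 1 − (1 − 0.868600)(1 − 0.963200) = 0.995164
Series (C1, [0.921146], and [0.995164]): 0.804700 × 0.921146 × 0.995164 = 0.7377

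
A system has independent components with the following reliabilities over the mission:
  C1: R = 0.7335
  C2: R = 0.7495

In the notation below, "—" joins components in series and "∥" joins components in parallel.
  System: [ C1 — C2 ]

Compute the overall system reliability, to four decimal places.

0.5498

Series (C1 and C2): 0.733500 × 0.749500 = 0.5498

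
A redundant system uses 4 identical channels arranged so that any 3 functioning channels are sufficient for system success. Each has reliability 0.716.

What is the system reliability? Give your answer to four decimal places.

R = Σ_{i=3}^{4} C(4,i) p^i (1−p)^{4−i} with p = 0.716
C(4,3)·0.716^3·0.284^1 = 0.416982
C(4,4)·0.716^4·0.284^0 = 0.262816
Sum = 0.6798

0.6798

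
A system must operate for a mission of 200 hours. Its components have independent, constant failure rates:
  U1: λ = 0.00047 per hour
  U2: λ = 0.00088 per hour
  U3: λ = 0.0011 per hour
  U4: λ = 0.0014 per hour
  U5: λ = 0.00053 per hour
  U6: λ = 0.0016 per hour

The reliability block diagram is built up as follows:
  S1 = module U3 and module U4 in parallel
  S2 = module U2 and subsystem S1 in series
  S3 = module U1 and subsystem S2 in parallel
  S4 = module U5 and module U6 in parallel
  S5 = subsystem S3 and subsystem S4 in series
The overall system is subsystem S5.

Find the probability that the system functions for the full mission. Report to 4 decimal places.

0.9548

R(U1) = exp(−0.00047 × 200) = 0.910283
R(U2) = exp(−0.00088 × 200) = 0.838618
R(U3) = exp(−0.0011 × 200) = 0.802519
R(U4) = exp(−0.0014 × 200) = 0.755784
R(U5) = exp(−0.00053 × 200) = 0.899425
R(U6) = exp(−0.0016 × 200) = 0.726149
Parallel (U3 and U4): 1 − (1 − 0.802519)(1 − 0.755784) = 0.951772
Series (U2 and [0.951772]): 0.838618 × 0.951772 = 0.798173
Parallel (U1 and [0.798173]): 1 − (1 − 0.910283)(1 − 0.798173) = 0.981893
Parallel (U5 and U6): 1 − (1 − 0.899425)(1 − 0.726149) = 0.972457
Series ([0.981893] and [0.972457]): 0.981893 × 0.972457 = 0.9548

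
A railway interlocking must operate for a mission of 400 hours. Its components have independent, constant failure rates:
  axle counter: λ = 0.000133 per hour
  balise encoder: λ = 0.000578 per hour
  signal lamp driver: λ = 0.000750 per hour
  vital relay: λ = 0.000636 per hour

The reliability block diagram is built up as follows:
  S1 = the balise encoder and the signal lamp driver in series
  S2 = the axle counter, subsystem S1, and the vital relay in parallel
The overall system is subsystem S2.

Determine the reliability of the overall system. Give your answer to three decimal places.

0.995

R(axle counter) = exp(−0.000133 × 400) = 0.94819
R(balise encoder) = exp(−0.000578 × 400) = 0.79358
R(signal lamp driver) = exp(−0.000750 × 400) = 0.74082
R(vital relay) = exp(−0.000636 × 400) = 0.77538
Series (balise encoder and signal lamp driver): 0.79358 × 0.74082 = 0.58790
Parallel (axle counter, [0.58790], and vital relay): 1 − (1 − 0.94819)(1 − 0.58790)(1 − 0.77538) = 0.995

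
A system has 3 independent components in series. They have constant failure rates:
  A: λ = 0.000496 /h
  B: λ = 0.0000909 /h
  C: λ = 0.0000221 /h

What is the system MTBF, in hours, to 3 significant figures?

1640

Series of exponential components: λ_sys = Σ λ_i
λ_sys = 0.000496 + 0.0000909 + 0.0000221 = 6.0900e-04 /h
MTBF = 1 / λ_sys = 1640 h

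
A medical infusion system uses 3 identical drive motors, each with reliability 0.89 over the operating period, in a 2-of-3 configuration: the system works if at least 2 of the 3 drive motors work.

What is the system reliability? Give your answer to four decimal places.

0.9664

R = Σ_{i=2}^{3} C(3,i) p^i (1−p)^{3−i} with p = 0.89
C(3,2)·0.89^2·0.11^1 = 0.261393
C(3,3)·0.89^3·0.11^0 = 0.704969
Sum = 0.9664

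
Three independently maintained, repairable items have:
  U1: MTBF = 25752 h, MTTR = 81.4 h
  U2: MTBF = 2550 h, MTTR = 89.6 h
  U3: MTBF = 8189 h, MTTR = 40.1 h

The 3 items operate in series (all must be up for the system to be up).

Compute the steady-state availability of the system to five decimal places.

A(U1) = MTBF/(MTBF+MTTR) = 25752/(25752+81.4) = 0.996849
A(U2) = MTBF/(MTBF+MTTR) = 2550/(2550+89.6) = 0.966055
A(U3) = MTBF/(MTBF+MTTR) = 8189/(8189+40.1) = 0.995127
Series availability: 0.996849 × 0.966055 × 0.995127 = 0.95832

0.95832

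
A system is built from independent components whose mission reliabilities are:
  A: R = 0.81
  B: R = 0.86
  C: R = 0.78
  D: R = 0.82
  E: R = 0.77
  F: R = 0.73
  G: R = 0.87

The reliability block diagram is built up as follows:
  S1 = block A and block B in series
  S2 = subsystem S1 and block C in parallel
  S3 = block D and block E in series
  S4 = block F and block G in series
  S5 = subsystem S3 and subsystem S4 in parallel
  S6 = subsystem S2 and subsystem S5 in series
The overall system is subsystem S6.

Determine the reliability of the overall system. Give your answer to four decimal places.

0.8077

Series (A and B): 0.810000 × 0.860000 = 0.696600
Parallel ([0.696600] and C): 1 − (1 − 0.696600)(1 − 0.780000) = 0.933252
Series (D and E): 0.820000 × 0.770000 = 0.631400
Series (F and G): 0.730000 × 0.870000 = 0.635100
Parallel ([0.631400] and [0.635100]): 1 − (1 − 0.631400)(1 − 0.635100) = 0.865498
Series ([0.933252] and [0.865498]): 0.933252 × 0.865498 = 0.8077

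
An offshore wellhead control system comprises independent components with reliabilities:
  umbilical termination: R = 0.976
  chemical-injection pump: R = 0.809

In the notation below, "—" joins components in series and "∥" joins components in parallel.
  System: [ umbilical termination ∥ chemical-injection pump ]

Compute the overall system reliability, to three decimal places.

0.995

Parallel (umbilical termination and chemical-injection pump): 1 − (1 − 0.97600)(1 − 0.80900) = 0.995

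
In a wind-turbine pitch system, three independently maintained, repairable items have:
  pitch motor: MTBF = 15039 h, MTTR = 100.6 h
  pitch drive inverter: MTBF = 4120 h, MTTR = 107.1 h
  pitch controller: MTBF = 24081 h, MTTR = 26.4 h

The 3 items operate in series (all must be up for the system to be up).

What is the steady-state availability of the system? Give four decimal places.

0.9671

A(pitch motor) = MTBF/(MTBF+MTTR) = 15039/(15039+100.6) = 0.993355
A(pitch drive inverter) = MTBF/(MTBF+MTTR) = 4120/(4120+107.1) = 0.974663
A(pitch controller) = MTBF/(MTBF+MTTR) = 24081/(24081+26.4) = 0.998905
Series availability: 0.993355 × 0.974663 × 0.998905 = 0.9671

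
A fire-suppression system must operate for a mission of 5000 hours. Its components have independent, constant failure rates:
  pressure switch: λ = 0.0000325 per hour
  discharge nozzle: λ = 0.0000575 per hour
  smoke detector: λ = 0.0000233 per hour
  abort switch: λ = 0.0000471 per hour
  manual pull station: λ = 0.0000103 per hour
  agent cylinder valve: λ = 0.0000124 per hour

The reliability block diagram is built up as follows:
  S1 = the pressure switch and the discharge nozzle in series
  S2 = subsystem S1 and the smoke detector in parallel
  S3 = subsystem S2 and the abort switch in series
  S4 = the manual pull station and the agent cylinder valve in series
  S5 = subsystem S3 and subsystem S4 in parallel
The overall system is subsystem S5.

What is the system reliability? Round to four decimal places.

0.9741

R(pressure switch) = exp(−0.0000325 × 5000) = 0.850016
R(discharge nozzle) = exp(−0.0000575 × 5000) = 0.750137
R(smoke detector) = exp(−0.0000233 × 5000) = 0.890030
R(abort switch) = exp(−0.0000471 × 5000) = 0.790176
R(manual pull station) = exp(−0.0000103 × 5000) = 0.949804
R(agent cylinder valve) = exp(−0.0000124 × 5000) = 0.939883
Series (pressure switch and discharge nozzle): 0.850016 × 0.750137 = 0.637628
Parallel ([0.637628] and smoke detector): 1 − (1 − 0.637628)(1 − 0.890030) = 0.960150
Series ([0.960150] and abort switch): 0.960150 × 0.790176 = 0.758687
Series (manual pull station and agent cylinder valve): 0.949804 × 0.939883 = 0.892705
Parallel ([0.758687] and [0.892705]): 1 − (1 − 0.758687)(1 − 0.892705) = 0.9741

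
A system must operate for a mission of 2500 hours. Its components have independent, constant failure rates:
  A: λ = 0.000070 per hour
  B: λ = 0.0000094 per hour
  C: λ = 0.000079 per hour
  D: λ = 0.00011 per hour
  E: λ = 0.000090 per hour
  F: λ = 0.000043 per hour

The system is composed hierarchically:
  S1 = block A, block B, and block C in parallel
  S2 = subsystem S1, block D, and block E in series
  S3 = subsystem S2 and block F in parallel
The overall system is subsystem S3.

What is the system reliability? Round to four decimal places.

0.9599

R(A) = exp(−0.000070 × 2500) = 0.839457
R(B) = exp(−0.0000094 × 2500) = 0.976774
R(C) = exp(−0.000079 × 2500) = 0.820780
R(D) = exp(−0.00011 × 2500) = 0.759572
R(E) = exp(−0.000090 × 2500) = 0.798516
R(F) = exp(−0.000043 × 2500) = 0.898077
Parallel (A, B, and C): 1 − (1 − 0.839457)(1 − 0.976774)(1 − 0.820780) = 0.999332
Series ([0.999332], D, and E): 0.999332 × 0.759572 × 0.798516 = 0.606125
Parallel ([0.606125] and F): 1 − (1 − 0.606125)(1 − 0.898077) = 0.9599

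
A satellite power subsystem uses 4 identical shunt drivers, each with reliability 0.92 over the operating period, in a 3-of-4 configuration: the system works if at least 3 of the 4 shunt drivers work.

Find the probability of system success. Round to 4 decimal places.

R = Σ_{i=3}^{4} C(4,i) p^i (1−p)^{4−i} with p = 0.92
C(4,3)·0.92^3·0.08^1 = 0.249180
C(4,4)·0.92^4·0.08^0 = 0.716393
Sum = 0.9656

0.9656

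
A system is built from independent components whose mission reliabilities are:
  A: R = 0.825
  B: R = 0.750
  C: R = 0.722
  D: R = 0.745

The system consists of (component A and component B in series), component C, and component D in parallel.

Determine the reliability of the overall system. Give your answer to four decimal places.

Series (A and B): 0.825000 × 0.750000 = 0.618750
Parallel ([0.618750], C, and D): 1 − (1 − 0.618750)(1 − 0.722000)(1 − 0.745000) = 0.9730

0.9730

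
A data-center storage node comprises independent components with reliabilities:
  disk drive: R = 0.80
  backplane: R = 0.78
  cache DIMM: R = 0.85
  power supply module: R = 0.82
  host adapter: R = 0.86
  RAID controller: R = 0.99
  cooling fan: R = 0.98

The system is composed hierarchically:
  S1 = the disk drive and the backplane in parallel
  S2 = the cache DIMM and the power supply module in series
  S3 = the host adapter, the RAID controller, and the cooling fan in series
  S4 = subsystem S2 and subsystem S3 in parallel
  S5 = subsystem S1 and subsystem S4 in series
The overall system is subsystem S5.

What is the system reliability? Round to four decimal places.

Parallel (disk drive and backplane): 1 − (1 − 0.800000)(1 − 0.780000) = 0.956000
Series (cache DIMM and power supply module): 0.850000 × 0.820000 = 0.697000
Series (host adapter, RAID controller, and cooling fan): 0.860000 × 0.990000 × 0.980000 = 0.834372
Parallel ([0.697000] and [0.834372]): 1 − (1 − 0.697000)(1 − 0.834372) = 0.949815
Series ([0.956000] and [0.949815]): 0.956000 × 0.949815 = 0.9080

0.9080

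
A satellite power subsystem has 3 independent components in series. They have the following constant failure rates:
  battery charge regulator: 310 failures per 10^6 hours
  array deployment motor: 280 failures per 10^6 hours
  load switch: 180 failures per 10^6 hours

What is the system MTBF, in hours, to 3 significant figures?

1300

Series of exponential components: λ_sys = Σ λ_i
λ_sys = 0.00031 + 0.00028 + 0.00018 = 7.7000e-04 /h
MTBF = 1 / λ_sys = 1300 h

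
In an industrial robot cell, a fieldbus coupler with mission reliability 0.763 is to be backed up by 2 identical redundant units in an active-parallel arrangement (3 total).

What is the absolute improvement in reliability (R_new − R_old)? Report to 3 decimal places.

0.224

R_before = 0.763
R_after = 1 − (1 − 0.763)^3 = 0.987
ΔR = 0.987 − 0.763 = 0.224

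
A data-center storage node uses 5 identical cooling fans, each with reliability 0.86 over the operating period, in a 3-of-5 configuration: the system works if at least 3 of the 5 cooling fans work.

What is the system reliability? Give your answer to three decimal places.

R = Σ_{i=3}^{5} C(5,i) p^i (1−p)^{5−i} with p = 0.86
C(5,3)·0.86^3·0.14^2 = 0.12467
C(5,4)·0.86^4·0.14^1 = 0.38291
C(5,5)·0.86^5·0.14^0 = 0.47043
Sum = 0.978

0.978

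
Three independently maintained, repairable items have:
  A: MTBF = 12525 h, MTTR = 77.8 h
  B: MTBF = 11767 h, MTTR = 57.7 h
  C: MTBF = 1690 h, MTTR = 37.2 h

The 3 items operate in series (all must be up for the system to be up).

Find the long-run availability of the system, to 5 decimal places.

A(A) = MTBF/(MTBF+MTTR) = 12525/(12525+77.8) = 0.993827
A(B) = MTBF/(MTBF+MTTR) = 11767/(11767+57.7) = 0.995120
A(C) = MTBF/(MTBF+MTTR) = 1690/(1690+37.2) = 0.978462
Series availability: 0.993827 × 0.995120 × 0.978462 = 0.96768

0.96768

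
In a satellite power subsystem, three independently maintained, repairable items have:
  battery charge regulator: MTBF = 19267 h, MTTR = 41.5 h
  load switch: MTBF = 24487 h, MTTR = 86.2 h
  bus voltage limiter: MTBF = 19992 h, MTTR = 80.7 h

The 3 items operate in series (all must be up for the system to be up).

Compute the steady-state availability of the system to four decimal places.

0.9904

A(battery charge regulator) = MTBF/(MTBF+MTTR) = 19267/(19267+41.5) = 0.997851
A(load switch) = MTBF/(MTBF+MTTR) = 24487/(24487+86.2) = 0.996492
A(bus voltage limiter) = MTBF/(MTBF+MTTR) = 19992/(19992+80.7) = 0.995980
Series availability: 0.997851 × 0.996492 × 0.995980 = 0.9904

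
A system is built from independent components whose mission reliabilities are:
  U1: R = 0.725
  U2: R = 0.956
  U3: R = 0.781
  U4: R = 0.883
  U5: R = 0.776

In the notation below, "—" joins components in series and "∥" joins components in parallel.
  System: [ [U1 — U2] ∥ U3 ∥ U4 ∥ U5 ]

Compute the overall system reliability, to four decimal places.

Series (U1 and U2): 0.725000 × 0.956000 = 0.693100
Parallel ([0.693100], U3, U4, and U5): 1 − (1 − 0.693100)(1 − 0.781000)(1 − 0.883000)(1 − 0.776000) = 0.9982

0.9982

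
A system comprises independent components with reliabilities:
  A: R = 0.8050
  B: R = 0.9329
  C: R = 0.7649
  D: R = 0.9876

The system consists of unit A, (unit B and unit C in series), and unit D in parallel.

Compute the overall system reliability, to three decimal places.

0.999

Series (B and C): 0.93290 × 0.76490 = 0.71358
Parallel (A, [0.71358], and D): 1 − (1 − 0.80500)(1 − 0.71358)(1 − 0.98760) = 0.999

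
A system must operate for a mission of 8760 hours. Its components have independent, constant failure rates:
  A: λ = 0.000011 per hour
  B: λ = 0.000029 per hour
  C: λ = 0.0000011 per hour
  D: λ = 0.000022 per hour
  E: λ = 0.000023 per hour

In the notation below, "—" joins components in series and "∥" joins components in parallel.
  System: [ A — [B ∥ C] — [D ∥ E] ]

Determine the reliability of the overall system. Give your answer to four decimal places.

R(A) = exp(−0.000011 × 8760) = 0.908137
R(B) = exp(−0.000029 × 8760) = 0.775661
R(C) = exp(−0.0000011 × 8760) = 0.990410
R(D) = exp(−0.000022 × 8760) = 0.824713
R(E) = exp(−0.000023 × 8760) = 0.817520
Parallel (B and C): 1 − (1 − 0.775661)(1 − 0.990410) = 0.997849
Parallel (D and E): 1 − (1 − 0.824713)(1 − 0.817520) = 0.968014
Series (A, [0.997849], and [0.968014]): 0.908137 × 0.997849 × 0.968014 = 0.8772

0.8772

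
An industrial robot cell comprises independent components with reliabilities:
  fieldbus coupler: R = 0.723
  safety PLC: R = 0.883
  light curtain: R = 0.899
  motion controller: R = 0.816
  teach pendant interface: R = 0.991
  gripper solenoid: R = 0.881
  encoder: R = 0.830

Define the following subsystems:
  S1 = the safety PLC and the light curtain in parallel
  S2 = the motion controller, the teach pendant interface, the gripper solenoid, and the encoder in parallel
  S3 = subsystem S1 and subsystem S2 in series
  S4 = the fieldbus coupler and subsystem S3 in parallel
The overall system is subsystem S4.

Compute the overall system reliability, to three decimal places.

Parallel (safety PLC and light curtain): 1 − (1 − 0.88300)(1 − 0.89900) = 0.98818
Parallel (motion controller, teach pendant interface, gripper solenoid, and encoder): 1 − (1 − 0.81600)(1 − 0.99100)(1 − 0.88100)(1 − 0.83000) = 0.99997
Series ([0.98818] and [0.99997]): 0.98818 × 0.99997 = 0.98815
Parallel (fieldbus coupler and [0.98815]): 1 − (1 − 0.72300)(1 − 0.98815) = 0.997

0.997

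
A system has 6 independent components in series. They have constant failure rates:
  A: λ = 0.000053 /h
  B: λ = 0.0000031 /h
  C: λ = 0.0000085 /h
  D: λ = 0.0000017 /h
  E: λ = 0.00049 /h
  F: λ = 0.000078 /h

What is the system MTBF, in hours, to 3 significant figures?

1580

Series of exponential components: λ_sys = Σ λ_i
λ_sys = 0.000053 + 0.0000031 + 0.0000085 + 0.0000017 + 0.00049 + 0.000078 = 6.3430e-04 /h
MTBF = 1 / λ_sys = 1580 h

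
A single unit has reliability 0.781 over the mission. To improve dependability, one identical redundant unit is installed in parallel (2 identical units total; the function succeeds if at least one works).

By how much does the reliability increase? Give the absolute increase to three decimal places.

R_before = 0.781
R_after = 1 − (1 − 0.781)^2 = 0.952
ΔR = 0.952 − 0.781 = 0.171

0.171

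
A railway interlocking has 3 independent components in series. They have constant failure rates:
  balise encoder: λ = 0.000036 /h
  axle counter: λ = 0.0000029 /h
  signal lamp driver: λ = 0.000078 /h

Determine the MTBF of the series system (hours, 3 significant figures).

Series of exponential components: λ_sys = Σ λ_i
λ_sys = 0.000036 + 0.0000029 + 0.000078 = 1.1690e-04 /h
MTBF = 1 / λ_sys = 8550 h

8550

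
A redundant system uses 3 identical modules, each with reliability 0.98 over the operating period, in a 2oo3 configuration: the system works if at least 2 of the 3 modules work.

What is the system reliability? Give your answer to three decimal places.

0.999

R = Σ_{i=2}^{3} C(3,i) p^i (1−p)^{3−i} with p = 0.98
C(3,2)·0.98^2·0.02^1 = 0.05762
C(3,3)·0.98^3·0.02^0 = 0.94119
Sum = 0.999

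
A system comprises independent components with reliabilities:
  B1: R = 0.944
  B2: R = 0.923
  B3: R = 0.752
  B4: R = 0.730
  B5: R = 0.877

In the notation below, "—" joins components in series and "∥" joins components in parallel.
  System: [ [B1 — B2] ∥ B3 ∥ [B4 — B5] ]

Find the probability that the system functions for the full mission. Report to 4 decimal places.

Series (B1 and B2): 0.944000 × 0.923000 = 0.871312
Series (B4 and B5): 0.730000 × 0.877000 = 0.640210
Parallel ([0.871312], B3, and [0.640210]): 1 − (1 − 0.871312)(1 − 0.752000)(1 − 0.640210) = 0.9885

0.9885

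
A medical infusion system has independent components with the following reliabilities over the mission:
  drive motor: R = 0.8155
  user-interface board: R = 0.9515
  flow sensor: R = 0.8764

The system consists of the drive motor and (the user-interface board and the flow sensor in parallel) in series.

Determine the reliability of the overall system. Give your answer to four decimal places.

0.8106

Parallel (user-interface board and flow sensor): 1 − (1 − 0.951500)(1 − 0.876400) = 0.994005
Series (drive motor and [0.994005]): 0.815500 × 0.994005 = 0.8106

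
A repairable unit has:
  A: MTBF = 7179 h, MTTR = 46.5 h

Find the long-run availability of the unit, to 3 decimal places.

0.994

A(A) = MTBF/(MTBF+MTTR) = 7179/(7179+46.5) = 0.994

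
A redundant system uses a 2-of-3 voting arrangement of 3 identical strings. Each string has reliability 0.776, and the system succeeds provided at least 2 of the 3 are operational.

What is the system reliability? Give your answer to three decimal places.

0.872

R = Σ_{i=2}^{3} C(3,i) p^i (1−p)^{3−i} with p = 0.776
C(3,2)·0.776^2·0.224^1 = 0.40466
C(3,3)·0.776^3·0.224^0 = 0.46729
Sum = 0.872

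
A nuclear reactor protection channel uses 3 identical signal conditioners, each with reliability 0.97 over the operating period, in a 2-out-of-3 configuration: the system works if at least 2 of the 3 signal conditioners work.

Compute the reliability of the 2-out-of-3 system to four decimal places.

R = Σ_{i=2}^{3} C(3,i) p^i (1−p)^{3−i} with p = 0.97
C(3,2)·0.97^2·0.03^1 = 0.084681
C(3,3)·0.97^3·0.03^0 = 0.912673
Sum = 0.9974

0.9974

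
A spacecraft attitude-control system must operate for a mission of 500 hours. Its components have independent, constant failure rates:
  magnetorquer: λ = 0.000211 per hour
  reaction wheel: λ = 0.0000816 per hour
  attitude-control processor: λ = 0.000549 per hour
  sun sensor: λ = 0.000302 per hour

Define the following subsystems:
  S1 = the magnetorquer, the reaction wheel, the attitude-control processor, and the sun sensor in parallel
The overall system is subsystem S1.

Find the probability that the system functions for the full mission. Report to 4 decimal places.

R(magnetorquer) = exp(−0.000211 × 500) = 0.899874
R(reaction wheel) = exp(−0.0000816 × 500) = 0.960021
R(attitude-control processor) = exp(−0.000549 × 500) = 0.759952
R(sun sensor) = exp(−0.000302 × 500) = 0.859848
Parallel (magnetorquer, reaction wheel, attitude-control processor, and sun sensor): 1 − (1 − 0.899874)(1 − 0.960021)(1 − 0.759952)(1 − 0.859848) = 0.9999

0.9999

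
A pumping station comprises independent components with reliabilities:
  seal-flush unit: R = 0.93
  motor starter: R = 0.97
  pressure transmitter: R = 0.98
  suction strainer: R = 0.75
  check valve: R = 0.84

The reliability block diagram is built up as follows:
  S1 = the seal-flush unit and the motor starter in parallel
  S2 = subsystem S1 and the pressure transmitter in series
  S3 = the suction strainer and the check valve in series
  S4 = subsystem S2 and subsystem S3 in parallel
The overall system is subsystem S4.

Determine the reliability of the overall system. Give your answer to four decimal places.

0.9918

Parallel (seal-flush unit and motor starter): 1 − (1 − 0.930000)(1 − 0.970000) = 0.997900
Series ([0.997900] and pressure transmitter): 0.997900 × 0.980000 = 0.977942
Series (suction strainer and check valve): 0.750000 × 0.840000 = 0.630000
Parallel ([0.977942] and [0.630000]): 1 − (1 − 0.977942)(1 − 0.630000) = 0.9918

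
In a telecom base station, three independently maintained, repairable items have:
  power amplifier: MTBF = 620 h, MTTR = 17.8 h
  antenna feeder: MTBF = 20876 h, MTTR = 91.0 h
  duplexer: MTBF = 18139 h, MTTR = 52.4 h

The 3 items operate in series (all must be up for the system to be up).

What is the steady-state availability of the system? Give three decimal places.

0.965

A(power amplifier) = MTBF/(MTBF+MTTR) = 620/(620+17.8) = 0.972092
A(antenna feeder) = MTBF/(MTBF+MTTR) = 20876/(20876+91.0) = 0.995660
A(duplexer) = MTBF/(MTBF+MTTR) = 18139/(18139+52.4) = 0.997120
Series availability: 0.972092 × 0.995660 × 0.997120 = 0.965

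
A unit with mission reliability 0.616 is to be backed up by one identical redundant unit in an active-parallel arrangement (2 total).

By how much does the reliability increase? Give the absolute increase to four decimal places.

0.2365

R_before = 0.616
R_after = 1 − (1 − 0.616)^2 = 0.8525
ΔR = 0.8525 − 0.616 = 0.2365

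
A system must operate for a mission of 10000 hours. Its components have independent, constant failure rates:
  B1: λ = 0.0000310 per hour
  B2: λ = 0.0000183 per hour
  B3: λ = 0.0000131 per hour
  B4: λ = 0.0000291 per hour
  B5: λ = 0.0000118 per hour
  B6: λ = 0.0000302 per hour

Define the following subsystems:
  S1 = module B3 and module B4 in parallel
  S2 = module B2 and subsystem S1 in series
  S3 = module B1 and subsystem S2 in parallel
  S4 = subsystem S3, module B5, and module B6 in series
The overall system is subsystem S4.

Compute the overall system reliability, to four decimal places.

0.6232

R(B1) = exp(−0.0000310 × 10000) = 0.733447
R(B2) = exp(−0.0000183 × 10000) = 0.832768
R(B3) = exp(−0.0000131 × 10000) = 0.877218
R(B4) = exp(−0.0000291 × 10000) = 0.747516
R(B5) = exp(−0.0000118 × 10000) = 0.888696
R(B6) = exp(−0.0000302 × 10000) = 0.739338
Parallel (B3 and B4): 1 − (1 − 0.877218)(1 − 0.747516) = 0.969000
Series (B2 and [0.969000]): 0.832768 × 0.969000 = 0.806952
Parallel (B1 and [0.806952]): 1 − (1 − 0.733447)(1 − 0.806952) = 0.948542
Series ([0.948542], B5, and B6): 0.948542 × 0.888696 × 0.739338 = 0.6232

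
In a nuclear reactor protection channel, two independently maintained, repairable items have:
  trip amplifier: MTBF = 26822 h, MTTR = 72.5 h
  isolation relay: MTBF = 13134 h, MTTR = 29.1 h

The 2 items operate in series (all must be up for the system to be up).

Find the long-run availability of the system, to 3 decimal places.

A(trip amplifier) = MTBF/(MTBF+MTTR) = 26822/(26822+72.5) = 0.997304
A(isolation relay) = MTBF/(MTBF+MTTR) = 13134/(13134+29.1) = 0.997789
Series availability: 0.997304 × 0.997789 = 0.995

0.995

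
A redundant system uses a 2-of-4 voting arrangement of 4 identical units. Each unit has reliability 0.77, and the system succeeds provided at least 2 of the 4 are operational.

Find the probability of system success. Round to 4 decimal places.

0.9597

R = Σ_{i=2}^{4} C(4,i) p^i (1−p)^{4−i} with p = 0.77
C(4,2)·0.77^2·0.23^2 = 0.188186
C(4,3)·0.77^3·0.23^1 = 0.420010
C(4,4)·0.77^4·0.23^0 = 0.351530
Sum = 0.9597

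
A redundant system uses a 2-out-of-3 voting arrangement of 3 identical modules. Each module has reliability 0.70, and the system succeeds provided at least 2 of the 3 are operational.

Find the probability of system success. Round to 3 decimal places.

0.784

R = Σ_{i=2}^{3} C(3,i) p^i (1−p)^{3−i} with p = 0.70
C(3,2)·0.70^2·0.30^1 = 0.44100
C(3,3)·0.70^3·0.30^0 = 0.34300
Sum = 0.784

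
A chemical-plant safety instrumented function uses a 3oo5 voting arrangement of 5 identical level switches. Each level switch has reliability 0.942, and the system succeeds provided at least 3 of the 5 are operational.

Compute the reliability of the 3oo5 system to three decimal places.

0.998

R = Σ_{i=3}^{5} C(5,i) p^i (1−p)^{5−i} with p = 0.942
C(5,3)·0.942^3·0.058^2 = 0.02812
C(5,4)·0.942^4·0.058^1 = 0.22835
C(5,5)·0.942^5·0.058^0 = 0.74174
Sum = 0.998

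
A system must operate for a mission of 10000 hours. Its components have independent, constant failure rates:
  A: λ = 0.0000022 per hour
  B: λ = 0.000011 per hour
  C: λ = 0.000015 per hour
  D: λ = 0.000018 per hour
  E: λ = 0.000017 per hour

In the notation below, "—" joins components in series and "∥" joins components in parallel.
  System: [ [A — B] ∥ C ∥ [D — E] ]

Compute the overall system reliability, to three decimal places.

0.995

R(A) = exp(−0.0000022 × 10000) = 0.97824
R(B) = exp(−0.000011 × 10000) = 0.89583
R(C) = exp(−0.000015 × 10000) = 0.86071
R(D) = exp(−0.000018 × 10000) = 0.83527
R(E) = exp(−0.000017 × 10000) = 0.84366
Series (A and B): 0.97824 × 0.89583 = 0.87634
Series (D and E): 0.83527 × 0.84366 = 0.70468
Parallel ([0.87634], C, and [0.70468]): 1 − (1 − 0.87634)(1 − 0.86071)(1 − 0.70468) = 0.995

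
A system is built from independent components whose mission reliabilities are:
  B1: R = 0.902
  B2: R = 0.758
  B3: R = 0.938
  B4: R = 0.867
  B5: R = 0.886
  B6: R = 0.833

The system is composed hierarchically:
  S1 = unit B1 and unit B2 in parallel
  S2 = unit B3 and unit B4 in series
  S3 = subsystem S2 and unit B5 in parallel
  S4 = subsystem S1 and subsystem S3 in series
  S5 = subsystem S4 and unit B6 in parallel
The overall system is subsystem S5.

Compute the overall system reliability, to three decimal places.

Parallel (B1 and B2): 1 − (1 − 0.90200)(1 − 0.75800) = 0.97628
Series (B3 and B4): 0.93800 × 0.86700 = 0.81325
Parallel ([0.81325] and B5): 1 − (1 − 0.81325)(1 − 0.88600) = 0.97871
Series ([0.97628] and [0.97871]): 0.97628 × 0.97871 = 0.95549
Parallel ([0.95549] and B6): 1 − (1 − 0.95549)(1 − 0.83300) = 0.993

0.993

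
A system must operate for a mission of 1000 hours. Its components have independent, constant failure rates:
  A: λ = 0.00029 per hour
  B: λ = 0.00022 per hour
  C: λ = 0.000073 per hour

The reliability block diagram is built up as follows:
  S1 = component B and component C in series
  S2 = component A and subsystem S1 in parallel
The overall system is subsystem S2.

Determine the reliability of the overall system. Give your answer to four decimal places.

0.9361

R(A) = exp(−0.00029 × 1000) = 0.748264
R(B) = exp(−0.00022 × 1000) = 0.802519
R(C) = exp(−0.000073 × 1000) = 0.929601
Series (B and C): 0.802519 × 0.929601 = 0.746022
Parallel (A and [0.746022]): 1 − (1 − 0.748264)(1 − 0.746022) = 0.9361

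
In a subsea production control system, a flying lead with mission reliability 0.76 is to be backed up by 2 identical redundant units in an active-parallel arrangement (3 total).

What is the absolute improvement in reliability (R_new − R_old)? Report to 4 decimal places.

R_before = 0.76
R_after = 1 − (1 − 0.76)^3 = 0.9862
ΔR = 0.9862 − 0.76 = 0.2262

0.2262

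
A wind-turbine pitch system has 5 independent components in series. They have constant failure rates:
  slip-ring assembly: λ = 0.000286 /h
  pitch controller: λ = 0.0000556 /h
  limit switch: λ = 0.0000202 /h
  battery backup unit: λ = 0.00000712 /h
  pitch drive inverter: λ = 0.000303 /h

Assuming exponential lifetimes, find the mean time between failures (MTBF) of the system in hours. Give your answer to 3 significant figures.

1490

Series of exponential components: λ_sys = Σ λ_i
λ_sys = 0.000286 + 0.0000556 + 0.0000202 + 0.00000712 + 0.000303 = 6.7192e-04 /h
MTBF = 1 / λ_sys = 1490 h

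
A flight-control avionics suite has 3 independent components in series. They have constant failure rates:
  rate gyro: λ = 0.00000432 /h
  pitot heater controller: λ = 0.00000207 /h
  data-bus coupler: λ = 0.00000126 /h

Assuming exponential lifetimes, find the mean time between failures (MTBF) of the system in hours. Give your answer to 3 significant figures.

131000

Series of exponential components: λ_sys = Σ λ_i
λ_sys = 0.00000432 + 0.00000207 + 0.00000126 = 7.6500e-06 /h
MTBF = 1 / λ_sys = 131000 h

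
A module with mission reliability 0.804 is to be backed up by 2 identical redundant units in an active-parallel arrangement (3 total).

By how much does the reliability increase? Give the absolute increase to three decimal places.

R_before = 0.804
R_after = 1 − (1 − 0.804)^3 = 0.992
ΔR = 0.992 − 0.804 = 0.188

0.188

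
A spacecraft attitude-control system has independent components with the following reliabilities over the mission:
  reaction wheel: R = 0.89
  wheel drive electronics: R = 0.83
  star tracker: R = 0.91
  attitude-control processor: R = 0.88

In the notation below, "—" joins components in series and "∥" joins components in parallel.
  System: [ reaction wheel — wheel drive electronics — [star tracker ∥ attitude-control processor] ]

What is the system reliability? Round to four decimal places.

Parallel (star tracker and attitude-control processor): 1 − (1 − 0.910000)(1 − 0.880000) = 0.989200
Series (reaction wheel, wheel drive electronics, and [0.989200]): 0.890000 × 0.830000 × 0.989200 = 0.7307

0.7307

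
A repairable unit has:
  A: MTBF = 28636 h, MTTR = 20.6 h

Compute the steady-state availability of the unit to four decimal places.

0.9993

A(A) = MTBF/(MTBF+MTTR) = 28636/(28636+20.6) = 0.9993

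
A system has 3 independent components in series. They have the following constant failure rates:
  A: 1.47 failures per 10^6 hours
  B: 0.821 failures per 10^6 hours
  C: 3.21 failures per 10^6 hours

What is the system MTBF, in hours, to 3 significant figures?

Series of exponential components: λ_sys = Σ λ_i
λ_sys = 0.00000147 + 0.000000821 + 0.00000321 = 5.5010e-06 /h
MTBF = 1 / λ_sys = 182000 h

182000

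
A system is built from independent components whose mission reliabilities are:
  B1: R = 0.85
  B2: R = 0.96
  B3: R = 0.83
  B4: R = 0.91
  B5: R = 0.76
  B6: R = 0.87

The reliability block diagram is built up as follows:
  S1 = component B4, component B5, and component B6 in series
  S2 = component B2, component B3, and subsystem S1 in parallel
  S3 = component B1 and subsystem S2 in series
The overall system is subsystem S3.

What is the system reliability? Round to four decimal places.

0.8477

Series (B4, B5, and B6): 0.910000 × 0.760000 × 0.870000 = 0.601692
Parallel (B2, B3, and [0.601692]): 1 − (1 − 0.960000)(1 − 0.830000)(1 − 0.601692) = 0.997292
Series (B1 and [0.997292]): 0.850000 × 0.997292 = 0.8477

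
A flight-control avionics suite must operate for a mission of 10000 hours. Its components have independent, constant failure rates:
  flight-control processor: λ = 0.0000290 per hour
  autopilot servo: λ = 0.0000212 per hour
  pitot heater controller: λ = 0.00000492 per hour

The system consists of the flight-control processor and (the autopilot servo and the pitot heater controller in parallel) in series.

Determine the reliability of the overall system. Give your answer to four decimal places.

0.7414

R(flight-control processor) = exp(−0.0000290 × 10000) = 0.748264
R(autopilot servo) = exp(−0.0000212 × 10000) = 0.808965
R(pitot heater controller) = exp(−0.00000492 × 10000) = 0.951991
Parallel (autopilot servo and pitot heater controller): 1 − (1 − 0.808965)(1 − 0.951991) = 0.990829
Series (flight-control processor and [0.990829]): 0.748264 × 0.990829 = 0.7414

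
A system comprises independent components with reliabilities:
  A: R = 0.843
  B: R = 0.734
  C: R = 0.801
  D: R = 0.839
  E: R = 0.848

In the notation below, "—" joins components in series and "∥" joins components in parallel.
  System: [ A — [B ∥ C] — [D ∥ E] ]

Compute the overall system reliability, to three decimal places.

0.779

Parallel (B and C): 1 − (1 − 0.73400)(1 − 0.80100) = 0.94707
Parallel (D and E): 1 − (1 − 0.83900)(1 − 0.84800) = 0.97553
Series (A, [0.94707], and [0.97553]): 0.84300 × 0.94707 × 0.97553 = 0.779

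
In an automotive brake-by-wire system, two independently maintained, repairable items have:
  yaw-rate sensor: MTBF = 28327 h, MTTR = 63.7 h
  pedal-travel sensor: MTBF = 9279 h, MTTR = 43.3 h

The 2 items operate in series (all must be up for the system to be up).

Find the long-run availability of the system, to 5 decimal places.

0.99312

A(yaw-rate sensor) = MTBF/(MTBF+MTTR) = 28327/(28327+63.7) = 0.997756
A(pedal-travel sensor) = MTBF/(MTBF+MTTR) = 9279/(9279+43.3) = 0.995355
Series availability: 0.997756 × 0.995355 = 0.99312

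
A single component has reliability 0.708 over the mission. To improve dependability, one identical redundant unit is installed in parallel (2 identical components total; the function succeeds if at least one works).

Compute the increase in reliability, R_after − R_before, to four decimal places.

0.2067

R_before = 0.708
R_after = 1 − (1 − 0.708)^2 = 0.9147
ΔR = 0.9147 − 0.708 = 0.2067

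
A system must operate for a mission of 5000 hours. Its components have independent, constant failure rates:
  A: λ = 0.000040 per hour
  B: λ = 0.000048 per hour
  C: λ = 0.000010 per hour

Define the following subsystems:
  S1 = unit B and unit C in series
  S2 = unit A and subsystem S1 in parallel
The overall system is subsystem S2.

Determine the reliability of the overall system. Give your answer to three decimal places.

R(A) = exp(−0.000040 × 5000) = 0.81873
R(B) = exp(−0.000048 × 5000) = 0.78663
R(C) = exp(−0.000010 × 5000) = 0.95123
Series (B and C): 0.78663 × 0.95123 = 0.74827
Parallel (A and [0.74827]): 1 − (1 − 0.81873)(1 − 0.74827) = 0.954

0.954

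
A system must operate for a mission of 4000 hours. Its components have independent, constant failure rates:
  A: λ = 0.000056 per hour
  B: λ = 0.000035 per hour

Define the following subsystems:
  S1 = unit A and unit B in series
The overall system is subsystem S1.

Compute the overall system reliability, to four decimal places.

R(A) = exp(−0.000056 × 4000) = 0.799315
R(B) = exp(−0.000035 × 4000) = 0.869358
Series (A and B): 0.799315 × 0.869358 = 0.6949

0.6949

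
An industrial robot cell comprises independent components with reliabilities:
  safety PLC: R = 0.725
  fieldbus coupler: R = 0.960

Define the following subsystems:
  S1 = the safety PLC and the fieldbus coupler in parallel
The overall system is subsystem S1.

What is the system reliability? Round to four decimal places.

Parallel (safety PLC and fieldbus coupler): 1 − (1 − 0.725000)(1 − 0.960000) = 0.9890

0.9890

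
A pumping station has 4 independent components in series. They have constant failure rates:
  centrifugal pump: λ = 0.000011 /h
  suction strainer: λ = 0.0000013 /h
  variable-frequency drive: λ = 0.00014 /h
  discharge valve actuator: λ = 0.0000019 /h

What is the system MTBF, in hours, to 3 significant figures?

6490

Series of exponential components: λ_sys = Σ λ_i
λ_sys = 0.000011 + 0.0000013 + 0.00014 + 0.0000019 = 1.5420e-04 /h
MTBF = 1 / λ_sys = 6490 h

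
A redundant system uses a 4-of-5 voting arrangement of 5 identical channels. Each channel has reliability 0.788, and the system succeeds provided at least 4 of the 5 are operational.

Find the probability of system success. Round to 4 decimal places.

R = Σ_{i=4}^{5} C(5,i) p^i (1−p)^{5−i} with p = 0.788
C(5,4)·0.788^4·0.212^1 = 0.408706
C(5,5)·0.788^5·0.212^0 = 0.303830
Sum = 0.7125

0.7125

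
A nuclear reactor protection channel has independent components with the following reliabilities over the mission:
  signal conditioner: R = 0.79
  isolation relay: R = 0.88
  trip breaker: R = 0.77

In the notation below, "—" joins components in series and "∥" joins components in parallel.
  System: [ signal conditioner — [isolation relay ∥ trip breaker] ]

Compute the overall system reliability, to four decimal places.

0.7682

Parallel (isolation relay and trip breaker): 1 − (1 − 0.880000)(1 − 0.770000) = 0.972400
Series (signal conditioner and [0.972400]): 0.790000 × 0.972400 = 0.7682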